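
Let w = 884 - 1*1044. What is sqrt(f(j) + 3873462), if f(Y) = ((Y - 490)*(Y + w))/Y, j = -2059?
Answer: sqrt(16409822373593)/2059 ≈ 1967.4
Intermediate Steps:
w = -160 (w = 884 - 1044 = -160)
f(Y) = (-490 + Y)*(-160 + Y)/Y (f(Y) = ((Y - 490)*(Y - 160))/Y = ((-490 + Y)*(-160 + Y))/Y = (-490 + Y)*(-160 + Y)/Y)
sqrt(f(j) + 3873462) = sqrt((-650 - 2059 + 78400/(-2059)) + 3873462) = sqrt((-650 - 2059 + 78400*(-1/2059)) + 3873462) = sqrt((-650 - 2059 - 78400/2059) + 3873462) = sqrt(-5656231/2059 + 3873462) = sqrt(7969802027/2059) = sqrt(16409822373593)/2059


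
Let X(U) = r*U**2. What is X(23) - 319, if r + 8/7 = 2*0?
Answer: -6465/7 ≈ -923.57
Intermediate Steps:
r = -8/7 (r = -8/7 + 2*0 = -8/7 + 0 = -8/7 ≈ -1.1429)
X(U) = -8*U**2/7
X(23) - 319 = -8/7*23**2 - 319 = -8/7*529 - 319 = -4232/7 - 319 = -6465/7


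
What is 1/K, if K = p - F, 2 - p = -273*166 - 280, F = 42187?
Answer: 1/3413 ≈ 0.00029300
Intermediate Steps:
p = 45600 (p = 2 - (-273*166 - 280) = 2 - (-45318 - 280) = 2 - 1*(-45598) = 2 + 45598 = 45600)
K = 3413 (K = 45600 - 1*42187 = 45600 - 42187 = 3413)
1/K = 1/3413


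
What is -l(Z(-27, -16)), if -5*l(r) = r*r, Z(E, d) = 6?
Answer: 36/5 ≈ 7.2000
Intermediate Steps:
l(r) = -r²/5 (l(r) = -r*r/5 = -r²/5)
-l(Z(-27, -16)) = -(-1)*6²/5 = -(-1)*36/5 = -1*(-36/5) = 36/5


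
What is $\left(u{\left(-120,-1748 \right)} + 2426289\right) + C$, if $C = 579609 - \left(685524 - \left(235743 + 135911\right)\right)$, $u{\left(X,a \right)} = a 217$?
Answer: $2312712$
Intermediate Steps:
$u{\left(X,a \right)} = 217 a$
$C = 265739$ ($C = 579609 - \left(685524 - 371654\right) = 579609 - 313870 = 265739$)
$\left(u{\left(-120,-1748 \right)} + 2426289\right) + C = \left(217 \left(-1748\right) + 2426289\right) + 265739 = \left(-379316 + 2426289\right) + 265739 = 2046973 + 265739 = 2312712$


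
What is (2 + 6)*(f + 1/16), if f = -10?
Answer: -159/2 ≈ -79.500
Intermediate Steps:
(2 + 6)*(f + 1/16) = (2 + 6)*(-10 + 1/16) = 8*(-10 + 1/16) = 8*(-159/16) = -159/2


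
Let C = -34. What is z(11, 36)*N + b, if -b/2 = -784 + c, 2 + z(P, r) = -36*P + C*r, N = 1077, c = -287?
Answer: -1744752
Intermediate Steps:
z(P, r) = -2 - 36*P - 34*r (z(P, r) = -2 + (-36*P - 34*r) = -2 - 36*P - 34*r)
b = 2142 (b = -2*(-784 - 287) = -2*(-1071) = 2142)
z(11, 36)*N + b = (-2 - 36*11 - 34*36)*1077 + 2142 = (-2 - 396 - 1224)*1077 + 2142 = -1622*1077 + 2142 = -1746894 + 2142 = -1744752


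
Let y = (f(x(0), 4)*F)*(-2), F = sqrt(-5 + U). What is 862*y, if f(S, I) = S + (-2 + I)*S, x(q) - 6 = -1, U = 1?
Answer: -51720*I ≈ -51720.0*I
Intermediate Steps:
x(q) = 5 (x(q) = 6 - 1 = 5)
f(S, I) = S + S*(-2 + I)
F = 2*I (F = sqrt(-5 + 1) = sqrt(-4) = 2*I ≈ 2.0*I)
y = -60*I (y = ((5*(-1 + 4))*(2*I))*(-2) = ((5*3)*(2*I))*(-2) = (15*(2*I))*(-2) = (30*I)*(-2) = -60*I ≈ -60.0*I)
862*y = 862*(-60*I) = -51720*I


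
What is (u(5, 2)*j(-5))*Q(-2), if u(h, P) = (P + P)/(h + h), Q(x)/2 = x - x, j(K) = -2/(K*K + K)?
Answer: 0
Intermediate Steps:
j(K) = -2/(K + K²) (j(K) = -2/(K² + K) = -2/(K + K²))
Q(x) = 0 (Q(x) = 2*(x - x) = 2*0 = 0)
u(h, P) = P/h (u(h, P) = (2*P)/((2*h)) = (2*P)*(1/(2*h)) = P/h)
(u(5, 2)*j(-5))*Q(-2) = ((2/5)*(-2/(-5*(1 - 5))))*0 = ((2*(⅕))*(-2*(-⅕)/(-4)))*0 = (2*(-2*(-⅕)*(-¼))/5)*0 = ((⅖)*(-⅒))*0 = -1/25*0 = 0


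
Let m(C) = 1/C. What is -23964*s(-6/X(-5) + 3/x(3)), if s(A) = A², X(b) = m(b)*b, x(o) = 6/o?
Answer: -485271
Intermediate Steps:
m(C) = 1/C
X(b) = 1 (X(b) = b/b = 1)
-23964*s(-6/X(-5) + 3/x(3)) = -23964*(-6/1 + 3/((6/3)))² = -23964*(-6*1 + 3/((6*(⅓))))² = -23964*(-6 + 3/2)² = -23964*(-9/2)² = -23964*81/4 = -485271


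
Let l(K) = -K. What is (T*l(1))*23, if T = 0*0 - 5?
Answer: 115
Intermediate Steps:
T = -5 (T = 0 - 5 = -5)
(T*l(1))*23 = -(-5)*23 = -5*(-1)*23 = 5*23 = 115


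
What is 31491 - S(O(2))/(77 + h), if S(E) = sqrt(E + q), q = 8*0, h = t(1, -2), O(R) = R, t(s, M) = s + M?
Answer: 31491 - sqrt(2)/76 ≈ 31491.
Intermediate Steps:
t(s, M) = M + s
h = -1 (h = -2 + 1 = -1)
q = 0
S(E) = sqrt(E) (S(E) = sqrt(E + 0) = sqrt(E))
31491 - S(O(2))/(77 + h) = 31491 - sqrt(2)/(77 - 1) = 31491 - sqrt(2)/76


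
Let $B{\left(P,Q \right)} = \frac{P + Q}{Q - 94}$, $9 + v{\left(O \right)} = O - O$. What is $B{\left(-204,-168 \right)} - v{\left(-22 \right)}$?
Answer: $\frac{1365}{131} \approx 10.42$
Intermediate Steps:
$v{\left(O \right)} = -9$ ($v{\left(O \right)} = -9 + \left(O - O\right) = -9 + 0 = -9$)
$B{\left(P,Q \right)} = \frac{P + Q}{-94 + Q}$
$B{\left(-204,-168 \right)} - v{\left(-22 \right)} = \frac{-204 - 168}{-94 - 168} - -9 = \frac{1}{-262} \left(-372\right) + 9 = \left(- \frac{1}{262}\right) \left(-372\right) + 9 = \frac{186}{131} + 9 = \frac{1365}{131}$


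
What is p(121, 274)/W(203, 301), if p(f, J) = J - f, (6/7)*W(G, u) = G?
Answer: 918/1421 ≈ 0.64602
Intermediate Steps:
W(G, u) = 7*G/6
p(121, 274)/W(203, 301) = (274 - 1*121)/(((7/6)*203)) = (274 - 121)/(1421/6) = 153*(6/1421) = 918/1421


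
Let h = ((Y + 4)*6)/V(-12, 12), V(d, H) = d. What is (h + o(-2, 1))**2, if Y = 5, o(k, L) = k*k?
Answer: 1/4 ≈ 0.25000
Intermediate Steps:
o(k, L) = k**2
h = -9/2 (h = ((5 + 4)*6)/(-12) = (9*6)*(-1/12) = 54*(-1/12) = -9/2 ≈ -4.5000)
(h + o(-2, 1))**2 = (-9/2 + (-2)**2)**2 = (-9/2 + 4)**2 = (-1/2)**2 = 1/4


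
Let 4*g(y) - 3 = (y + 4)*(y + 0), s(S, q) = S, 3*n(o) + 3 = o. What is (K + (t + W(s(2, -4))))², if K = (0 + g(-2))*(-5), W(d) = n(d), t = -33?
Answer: 148225/144 ≈ 1029.3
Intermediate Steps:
n(o) = -1 + o/3
W(d) = -1 + d/3
g(y) = ¾ + y*(4 + y)/4 (g(y) = ¾ + ((y + 4)*(y + 0))/4 = ¾ + ((4 + y)*y)/4 = ¾ + (y*(4 + y))/4 = ¾ + y*(4 + y)/4)
K = 5/4 (K = (0 + (¾ - 2 + (¼)*(-2)²))*(-5) = (0 + (¾ - 2 + (¼)*4))*(-5) = (0 + (¾ - 2 + 1))*(-5) = (0 - ¼)*(-5) = -¼*(-5) = 5/4 ≈ 1.2500)
(K + (t + W(s(2, -4))))² = (5/4 + (-33 + (-1 + (⅓)*2)))² = (5/4 + (-33 + (-1 + ⅔)))² = (5/4 + (-33 - ⅓))² = (5/4 - 100/3)² = (-385/12)² = 148225/144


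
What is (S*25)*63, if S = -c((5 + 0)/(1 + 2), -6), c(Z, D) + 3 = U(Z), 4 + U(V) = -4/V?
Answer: 14805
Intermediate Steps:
U(V) = -4 - 4/V
c(Z, D) = -7 - 4/Z (c(Z, D) = -3 + (-4 - 4/Z) = -7 - 4/Z)
S = 47/5 (S = -(-7 - 4*(1 + 2)/(5 + 0)) = -(-7 - 4/(5/3)) = -(-7 - 4/(5*(1/3))) = -(-7 - 4/5/3) = -(-7 - 4*3/5) = -(-7 - 12/5) = -1*(-47/5) = 47/5 ≈ 9.4000)
(S*25)*63 = ((47/5)*25)*63 = 235*63 = 14805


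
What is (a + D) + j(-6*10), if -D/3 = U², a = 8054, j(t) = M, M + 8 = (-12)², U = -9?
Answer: 7947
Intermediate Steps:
M = 136 (M = -8 + (-12)² = -8 + 144 = 136)
j(t) = 136
D = -243 (D = -3*(-9)² = -3*81 = -243)
(a + D) + j(-6*10) = (8054 - 243) + 136 = 7811 + 136 = 7947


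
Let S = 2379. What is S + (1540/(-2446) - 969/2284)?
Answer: 6642393061/2793332 ≈ 2377.9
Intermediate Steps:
S + (1540/(-2446) - 969/2284) = 2379 + (1540/(-2446) - 969/2284) = 2379 + (1540*(-1/2446) - 969*1/2284) = 2379 + (-770/1223 - 969/2284) = 2379 - 2943767/2793332 = 6642393061/2793332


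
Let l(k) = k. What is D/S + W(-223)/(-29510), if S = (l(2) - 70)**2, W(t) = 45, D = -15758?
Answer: -23261333/6822712 ≈ -3.4094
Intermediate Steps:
S = 4624 (S = (2 - 70)**2 = (-68)**2 = 4624)
D/S + W(-223)/(-29510) = -15758/4624 + 45/(-29510) = -15758*1/4624 + 45*(-1/29510) = -7879/2312 - 9/5902 = -23261333/6822712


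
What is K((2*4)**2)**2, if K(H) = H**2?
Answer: 16777216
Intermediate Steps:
K((2*4)**2)**2 = (((2*4)**2)**2)**2 = ((8**2)**2)**2 = (64**2)**2 = 4096**2 = 16777216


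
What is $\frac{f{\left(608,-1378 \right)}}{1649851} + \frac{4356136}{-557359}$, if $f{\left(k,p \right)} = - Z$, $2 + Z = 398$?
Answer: $- \frac{7187196049900}{919559303509} \approx -7.8159$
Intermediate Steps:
$Z = 396$ ($Z = -2 + 398 = 396$)
$f{\left(k,p \right)} = -396$ ($f{\left(k,p \right)} = \left(-1\right) 396 = -396$)
$\frac{f{\left(608,-1378 \right)}}{1649851} + \frac{4356136}{-557359} = - \frac{396}{1649851} + \frac{4356136}{-557359} = \left(-396\right) \frac{1}{1649851} + 4356136 \left(- \frac{1}{557359}\right) = - \frac{396}{1649851} - \frac{4356136}{557359} = - \frac{7187196049900}{919559303509}$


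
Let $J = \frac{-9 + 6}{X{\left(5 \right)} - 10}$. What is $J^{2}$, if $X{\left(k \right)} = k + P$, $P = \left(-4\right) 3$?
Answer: $\frac{9}{289} \approx 0.031142$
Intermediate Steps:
$P = -12$
$X{\left(k \right)} = -12 + k$ ($X{\left(k \right)} = k - 12 = -12 + k$)
$J = \frac{3}{17}$ ($J = \frac{-9 + 6}{\left(-12 + 5\right) - 10} = - \frac{3}{-7 - 10} = - \frac{3}{-17} = \left(-3\right) \left(- \frac{1}{17}\right) = \frac{3}{17} \approx 0.17647$)
$J^{2} = \left(\frac{3}{17}\right)^{2} = \frac{9}{289}$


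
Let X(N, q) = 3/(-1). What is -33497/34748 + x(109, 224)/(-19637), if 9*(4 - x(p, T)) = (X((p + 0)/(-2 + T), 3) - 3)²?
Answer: -33497/34748 ≈ -0.96400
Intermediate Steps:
X(N, q) = -3 (X(N, q) = 3*(-1) = -3)
x(p, T) = 0 (x(p, T) = 4 - (-3 - 3)²/9 = 4 - ⅑*(-6)² = 4 - ⅑*36 = 4 - 4 = 0)
-33497/34748 + x(109, 224)/(-19637) = -33497/34748 + 0/(-19637) = -33497*1/34748 + 0*(-1/19637) = -33497/34748 + 0 = -33497/34748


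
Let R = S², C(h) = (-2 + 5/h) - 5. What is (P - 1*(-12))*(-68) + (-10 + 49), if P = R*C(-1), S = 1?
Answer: 39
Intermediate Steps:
C(h) = -7 + 5/h
R = 1 (R = 1² = 1)
P = -12 (P = 1*(-7 + 5/(-1)) = 1*(-7 + 5*(-1)) = 1*(-7 - 5) = 1*(-12) = -12)
(P - 1*(-12))*(-68) + (-10 + 49) = (-12 - 1*(-12))*(-68) + (-10 + 49) = (-12 + 12)*(-68) + 39 = 0*(-68) + 39 = 0 + 39 = 39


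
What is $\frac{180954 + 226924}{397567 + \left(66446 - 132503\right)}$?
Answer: $\frac{203939}{165755} \approx 1.2304$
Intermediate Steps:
$\frac{180954 + 226924}{397567 + \left(66446 - 132503\right)} = \frac{407878}{397567 - 66057} = \frac{407878}{331510} = 407878 \cdot \frac{1}{331510} = \frac{203939}{165755}$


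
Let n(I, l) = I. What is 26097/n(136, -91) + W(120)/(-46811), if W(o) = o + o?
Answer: 1221594027/6366296 ≈ 191.88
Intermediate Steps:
W(o) = 2*o
26097/n(136, -91) + W(120)/(-46811) = 26097/136 + (2*120)/(-46811) = 26097*(1/136) + 240*(-1/46811) = 26097/136 - 240/46811 = 1221594027/6366296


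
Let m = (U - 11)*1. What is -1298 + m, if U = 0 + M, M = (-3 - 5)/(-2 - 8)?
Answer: -6541/5 ≈ -1308.2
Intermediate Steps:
M = ⅘ (M = -8/(-10) = -8*(-⅒) = ⅘ ≈ 0.80000)
U = ⅘ (U = 0 + ⅘ = ⅘ ≈ 0.80000)
m = -51/5 (m = (⅘ - 11)*1 = -51/5*1 = -51/5 ≈ -10.200)
-1298 + m = -1298 - 51/5 = -6541/5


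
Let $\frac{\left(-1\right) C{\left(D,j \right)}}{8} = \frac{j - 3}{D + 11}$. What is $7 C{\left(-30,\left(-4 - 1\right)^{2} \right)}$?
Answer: $\frac{1232}{19} \approx 64.842$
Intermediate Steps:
$C{\left(D,j \right)} = - \frac{8 \left(-3 + j\right)}{11 + D}$ ($C{\left(D,j \right)} = - 8 \frac{j - 3}{D + 11} = - 8 \frac{-3 + j}{11 + D} = - \frac{8 \left(-3 + j\right)}{11 + D}$)
$7 C{\left(-30,\left(-4 - 1\right)^{2} \right)} = 7 \frac{8 \left(3 - \left(-4 - 1\right)^{2}\right)}{11 - 30} = 7 \frac{8 \left(3 - \left(-5\right)^{2}\right)}{-19} = 7 \cdot 8 \left(- \frac{1}{19}\right) \left(3 - 25\right) = 7 \cdot 8 \left(- \frac{1}{19}\right) \left(-22\right) = 7 \cdot \frac{176}{19} = \frac{1232}{19}$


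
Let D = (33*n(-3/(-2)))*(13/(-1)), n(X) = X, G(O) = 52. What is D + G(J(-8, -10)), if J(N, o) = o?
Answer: -1183/2 ≈ -591.50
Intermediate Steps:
D = -1287/2 (D = (33*(-3/(-2)))*(13/(-1)) = (33*(-3*(-½)))*(13*(-1)) = (33*(3/2))*(-13) = (99/2)*(-13) = -1287/2 ≈ -643.50)
D + G(J(-8, -10)) = -1287/2 + 52 = -1183/2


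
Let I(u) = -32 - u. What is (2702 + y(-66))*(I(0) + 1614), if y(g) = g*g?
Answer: 11165756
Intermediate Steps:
y(g) = g**2
(2702 + y(-66))*(I(0) + 1614) = (2702 + (-66)**2)*((-32 - 1*0) + 1614) = (2702 + 4356)*((-32 + 0) + 1614) = 7058*(-32 + 1614) = 7058*1582 = 11165756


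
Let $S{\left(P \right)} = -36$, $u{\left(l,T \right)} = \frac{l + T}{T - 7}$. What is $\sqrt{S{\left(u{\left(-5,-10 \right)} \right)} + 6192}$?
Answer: $18 \sqrt{19} \approx 78.46$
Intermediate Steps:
$u{\left(l,T \right)} = \frac{T + l}{-7 + T}$
$\sqrt{S{\left(u{\left(-5,-10 \right)} \right)} + 6192} = \sqrt{-36 + 6192} = \sqrt{6156} = 18 \sqrt{19}$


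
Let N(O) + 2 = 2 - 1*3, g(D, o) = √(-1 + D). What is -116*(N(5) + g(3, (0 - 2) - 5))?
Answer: 348 - 116*√2 ≈ 183.95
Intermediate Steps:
N(O) = -3 (N(O) = -2 + (2 - 1*3) = -2 + (2 - 3) = -2 - 1 = -3)
-116*(N(5) + g(3, (0 - 2) - 5)) = -116*(-3 + √(-1 + 3)) = -116*(-3 + √2) = 348 - 116*√2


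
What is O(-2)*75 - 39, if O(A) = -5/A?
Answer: 297/2 ≈ 148.50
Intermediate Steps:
O(-2)*75 - 39 = -5/(-2)*75 - 39 = -5*(-½)*75 - 39 = (5/2)*75 - 39 = 375/2 - 39 = 297/2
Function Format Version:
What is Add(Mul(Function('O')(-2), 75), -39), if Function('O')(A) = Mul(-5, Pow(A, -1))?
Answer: Rational(297, 2) ≈ 148.50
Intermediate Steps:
Add(Mul(Function('O')(-2), 75), -39) = Add(Mul(Mul(-5, Pow(-2, -1)), 75), -39) = Add(Mul(Mul(-5, Rational(-1, 2)), 75), -39) = Add(Mul(Rational(5, 2), 75), -39) = Add(Rational(375, 2), -39) = Rational(297, 2)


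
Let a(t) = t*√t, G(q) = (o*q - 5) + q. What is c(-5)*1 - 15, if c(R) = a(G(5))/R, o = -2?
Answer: -15 + 2*I*√10 ≈ -15.0 + 6.3246*I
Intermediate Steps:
G(q) = -5 - q (G(q) = (-2*q - 5) + q = (-5 - 2*q) + q = -5 - q)
a(t) = t^(3/2)
c(R) = -10*I*√10/R (c(R) = (-5 - 1*5)^(3/2)/R = (-5 - 5)^(3/2)/R = (-10)^(3/2)/R = (-10*I*√10)/R = -10*I*√10/R)
c(-5)*1 - 15 = -10*I*√10/(-5)*1 - 15 = -10*I*√10*(-⅕)*1 - 15 = (2*I*√10)*1 - 15 = 2*I*√10 - 15 = -15 + 2*I*√10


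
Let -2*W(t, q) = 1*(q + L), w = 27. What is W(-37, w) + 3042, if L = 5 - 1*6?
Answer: 3029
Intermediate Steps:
L = -1 (L = 5 - 6 = -1)
W(t, q) = ½ - q/2 (W(t, q) = -(q - 1)/2 = -(-1 + q)/2 = ½ - q/2)
W(-37, w) + 3042 = (½ - ½*27) + 3042 = (½ - 27/2) + 3042 = -13 + 3042 = 3029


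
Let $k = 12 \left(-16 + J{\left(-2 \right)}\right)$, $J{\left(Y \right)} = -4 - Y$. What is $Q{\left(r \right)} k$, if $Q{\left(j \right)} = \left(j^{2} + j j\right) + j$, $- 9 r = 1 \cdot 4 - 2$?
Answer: $\frac{80}{3} \approx 26.667$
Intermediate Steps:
$r = - \frac{2}{9}$ ($r = - \frac{1 \cdot 4 - 2}{9} = - \frac{4 - 2}{9} = \left(- \frac{1}{9}\right) 2 = - \frac{2}{9} \approx -0.22222$)
$Q{\left(j \right)} = j + 2 j^{2}$ ($Q{\left(j \right)} = \left(j^{2} + j^{2}\right) + j = 2 j^{2} + j = j + 2 j^{2}$)
$k = -216$ ($k = 12 \left(-16 - 2\right) = 12 \left(-18\right) = -216$)
$Q{\left(r \right)} k = - \frac{2 \left(1 + 2 \left(- \frac{2}{9}\right)\right)}{9} \left(-216\right) = - \frac{2 \left(1 - \frac{4}{9}\right)}{9} \left(-216\right) = \left(- \frac{2}{9}\right) \frac{5}{9} \left(-216\right) = \left(- \frac{10}{81}\right) \left(-216\right) = \frac{80}{3}$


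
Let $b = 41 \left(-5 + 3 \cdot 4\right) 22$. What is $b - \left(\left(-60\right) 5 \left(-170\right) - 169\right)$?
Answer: $-44517$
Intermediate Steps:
$b = 6314$ ($b = 41 \left(-5 + 12\right) 22 = 41 \cdot 7 \cdot 22 = 287 \cdot 22 = 6314$)
$b - \left(\left(-60\right) 5 \left(-170\right) - 169\right) = 6314 - \left(\left(-60\right) 5 \left(-170\right) - 169\right) = 6314 - \left(\left(-300\right) \left(-170\right) - 169\right) = 6314 - \left(51000 - 169\right) = 6314 - 50831 = -44517$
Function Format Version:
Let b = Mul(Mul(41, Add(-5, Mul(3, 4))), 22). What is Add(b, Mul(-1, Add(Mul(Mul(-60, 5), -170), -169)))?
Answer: -44517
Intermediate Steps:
b = 6314 (b = Mul(Mul(41, Add(-5, 12)), 22) = Mul(Mul(41, 7), 22) = Mul(287, 22) = 6314)
Add(b, Mul(-1, Add(Mul(Mul(-60, 5), -170), -169))) = Add(6314, Mul(-1, Add(Mul(Mul(-60, 5), -170), -169))) = Add(6314, Mul(-1, Add(Mul(-300, -170), -169))) = Add(6314, Mul(-1, Add(51000, -169))) = Add(6314, Mul(-1, 50831)) = Add(6314, -50831) = -44517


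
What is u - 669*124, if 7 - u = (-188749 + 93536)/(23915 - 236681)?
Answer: -17648822147/212766 ≈ -82950.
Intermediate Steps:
u = 1394149/212766 (u = 7 - (-188749 + 93536)/(23915 - 236681) = 7 - (-95213)/(-212766) = 7 - (-95213)*(-1)/212766 = 7 - 1*95213/212766 = 7 - 95213/212766 = 1394149/212766 ≈ 6.5525)
u - 669*124 = 1394149/212766 - 669*124 = 1394149/212766 - 82956 = -17648822147/212766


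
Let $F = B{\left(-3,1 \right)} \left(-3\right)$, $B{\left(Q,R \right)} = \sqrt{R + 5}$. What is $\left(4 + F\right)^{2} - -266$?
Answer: $336 - 24 \sqrt{6} \approx 277.21$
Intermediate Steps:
$B{\left(Q,R \right)} = \sqrt{5 + R}$
$F = - 3 \sqrt{6}$ ($F = \sqrt{5 + 1} \left(-3\right) = \sqrt{6} \left(-3\right) = - 3 \sqrt{6} \approx -7.3485$)
$\left(4 + F\right)^{2} - -266 = \left(4 - 3 \sqrt{6}\right)^{2} - -266 = \left(4 - 3 \sqrt{6}\right)^{2} + 266 = 266 + \left(4 - 3 \sqrt{6}\right)^{2}$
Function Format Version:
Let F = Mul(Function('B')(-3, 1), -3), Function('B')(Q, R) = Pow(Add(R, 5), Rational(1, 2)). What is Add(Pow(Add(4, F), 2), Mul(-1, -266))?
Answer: Add(336, Mul(-24, Pow(6, Rational(1, 2)))) ≈ 277.21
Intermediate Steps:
Function('B')(Q, R) = Pow(Add(5, R), Rational(1, 2))
F = Mul(-3, Pow(6, Rational(1, 2))) (F = Mul(Pow(Add(5, 1), Rational(1, 2)), -3) = Mul(Pow(6, Rational(1, 2)), -3) = Mul(-3, Pow(6, Rational(1, 2))) ≈ -7.3485)
Add(Pow(Add(4, F), 2), Mul(-1, -266)) = Add(Pow(Add(4, Mul(-3, Pow(6, Rational(1, 2)))), 2), Mul(-1, -266)) = Add(Pow(Add(4, Mul(-3, Pow(6, Rational(1, 2)))), 2), 266) = Add(266, Pow(Add(4, Mul(-3, Pow(6, Rational(1, 2)))), 2))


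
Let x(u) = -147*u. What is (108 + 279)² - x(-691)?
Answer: 48192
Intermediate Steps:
(108 + 279)² - x(-691) = (108 + 279)² - (-147)*(-691) = 387² - 1*101577 = 149769 - 101577 = 48192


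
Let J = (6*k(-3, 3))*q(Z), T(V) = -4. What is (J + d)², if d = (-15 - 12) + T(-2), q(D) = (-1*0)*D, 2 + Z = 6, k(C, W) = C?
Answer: 961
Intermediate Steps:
Z = 4 (Z = -2 + 6 = 4)
q(D) = 0 (q(D) = 0*D = 0)
J = 0 (J = (6*(-3))*0 = -18*0 = 0)
d = -31 (d = (-15 - 12) - 4 = -27 - 4 = -31)
(J + d)² = (0 - 31)² = (-31)² = 961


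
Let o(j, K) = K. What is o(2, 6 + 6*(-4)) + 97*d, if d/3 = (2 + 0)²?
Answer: 1146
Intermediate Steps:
d = 12 (d = 3*(2 + 0)² = 3*2² = 3*4 = 12)
o(2, 6 + 6*(-4)) + 97*d = (6 + 6*(-4)) + 97*12 = (6 - 24) + 1164 = -18 + 1164 = 1146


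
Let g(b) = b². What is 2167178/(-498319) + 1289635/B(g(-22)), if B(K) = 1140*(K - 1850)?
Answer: -803493178457/155200455912 ≈ -5.1771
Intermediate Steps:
B(K) = -2109000 + 1140*K (B(K) = 1140*(-1850 + K) = -2109000 + 1140*K)
2167178/(-498319) + 1289635/B(g(-22)) = 2167178/(-498319) + 1289635/(-2109000 + 1140*(-22)²) = 2167178*(-1/498319) + 1289635/(-2109000 + 1140*484) = -2167178/498319 + 1289635/(-2109000 + 551760) = -2167178/498319 + 1289635/(-1557240) = -2167178/498319 + 1289635*(-1/1557240) = -2167178/498319 - 257927/311448 = -803493178457/155200455912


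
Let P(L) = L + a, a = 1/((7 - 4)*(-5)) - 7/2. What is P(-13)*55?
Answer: -5467/6 ≈ -911.17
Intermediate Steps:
a = -107/30 (a = -1/5/3 - 7*1/2 = (1/3)*(-1/5) - 7/2 = -1/15 - 7/2 = -107/30 ≈ -3.5667)
P(L) = -107/30 + L (P(L) = L - 107/30 = -107/30 + L)
P(-13)*55 = (-107/30 - 13)*55 = -497/30*55 = -5467/6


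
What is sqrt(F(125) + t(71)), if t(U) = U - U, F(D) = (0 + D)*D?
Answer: 125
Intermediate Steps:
F(D) = D**2 (F(D) = D*D = D**2)
t(U) = 0
sqrt(F(125) + t(71)) = sqrt(125**2 + 0) = sqrt(15625 + 0) = sqrt(15625) = 125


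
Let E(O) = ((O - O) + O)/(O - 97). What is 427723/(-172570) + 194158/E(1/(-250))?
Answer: 812550272373337/172570 ≈ 4.7085e+9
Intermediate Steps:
E(O) = O/(-97 + O) (E(O) = (0 + O)/(-97 + O) = O/(-97 + O))
427723/(-172570) + 194158/E(1/(-250)) = 427723/(-172570) + 194158/((1/((-250)*(-97 + 1/(-250))))) = 427723*(-1/172570) + 194158/((-1/(250*(-97 - 1/250)))) = -427723/172570 + 194158/((-1/(250*(-24251/250)))) = -427723/172570 + 194158/((-1/250*(-250/24251))) = -427723/172570 + 194158/(1/24251) = -427723/172570 + 194158*24251 = -427723/172570 + 4708525658 = 812550272373337/172570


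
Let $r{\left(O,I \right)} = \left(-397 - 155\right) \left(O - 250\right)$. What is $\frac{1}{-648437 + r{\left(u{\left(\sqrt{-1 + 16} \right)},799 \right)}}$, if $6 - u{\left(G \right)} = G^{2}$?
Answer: $- \frac{1}{505469} \approx -1.9784 \cdot 10^{-6}$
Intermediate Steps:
$u{\left(G \right)} = 6 - G^{2}$
$r{\left(O,I \right)} = 138000 - 552 O$ ($r{\left(O,I \right)} = \left(-397 - 155\right) \left(-250 + O\right) = - 552 \left(-250 + O\right) = 138000 - 552 O$)
$\frac{1}{-648437 + r{\left(u{\left(\sqrt{-1 + 16} \right)},799 \right)}} = \frac{1}{-648437 + \left(138000 - 552 \left(6 - \left(\sqrt{-1 + 16}\right)^{2}\right)\right)} = \frac{1}{-648437 + \left(138000 - 552 \left(6 - \left(\sqrt{15}\right)^{2}\right)\right)} = \frac{1}{-648437 + \left(138000 - 552 \left(6 - 15\right)\right)} = \frac{1}{-648437 + \left(138000 - -4968\right)} = \frac{1}{-648437 + \left(138000 + 4968\right)} = \frac{1}{-648437 + 142968} = \frac{1}{-505469} = - \frac{1}{505469}$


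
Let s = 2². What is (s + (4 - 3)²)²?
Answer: 25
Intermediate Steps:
s = 4
(s + (4 - 3)²)² = (4 + (4 - 3)²)² = (4 + 1²)² = (4 + 1)² = 5² = 25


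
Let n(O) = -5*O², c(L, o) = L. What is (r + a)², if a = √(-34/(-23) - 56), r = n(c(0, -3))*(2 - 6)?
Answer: -1254/23 ≈ -54.522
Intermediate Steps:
r = 0 (r = (-5*0²)*(2 - 6) = -5*0*(-4) = 0*(-4) = 0)
a = I*√28842/23 (a = √(-34*(-1/23) - 56) = √(34/23 - 56) = √(-1254/23) = I*√28842/23 ≈ 7.3839*I)
(r + a)² = (0 + I*√28842/23)² = (I*√28842/23)² = -1254/23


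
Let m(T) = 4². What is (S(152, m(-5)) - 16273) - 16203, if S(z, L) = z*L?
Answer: -30044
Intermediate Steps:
m(T) = 16
S(z, L) = L*z
(S(152, m(-5)) - 16273) - 16203 = (16*152 - 16273) - 16203 = (2432 - 16273) - 16203 = -13841 - 16203 = -30044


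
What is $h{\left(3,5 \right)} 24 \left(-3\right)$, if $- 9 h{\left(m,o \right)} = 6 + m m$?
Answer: $120$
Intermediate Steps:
$h{\left(m,o \right)} = - \frac{2}{3} - \frac{m^{2}}{9}$ ($h{\left(m,o \right)} = - \frac{6 + m m}{9} = - \frac{6 + m^{2}}{9} = - \frac{2}{3} - \frac{m^{2}}{9}$)
$h{\left(3,5 \right)} 24 \left(-3\right) = \left(- \frac{2}{3} - \frac{3^{2}}{9}\right) 24 \left(-3\right) = \left(- \frac{2}{3} - 1\right) 24 \left(-3\right) = \left(- \frac{5}{3}\right) 24 \left(-3\right) = \left(-40\right) \left(-3\right) = 120$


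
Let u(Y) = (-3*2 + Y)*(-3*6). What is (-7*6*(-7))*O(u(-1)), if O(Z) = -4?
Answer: -1176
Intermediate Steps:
u(Y) = 108 - 18*Y (u(Y) = (-6 + Y)*(-18) = 108 - 18*Y)
(-7*6*(-7))*O(u(-1)) = (-7*6*(-7))*(-4) = -42*(-7)*(-4) = 294*(-4) = -1176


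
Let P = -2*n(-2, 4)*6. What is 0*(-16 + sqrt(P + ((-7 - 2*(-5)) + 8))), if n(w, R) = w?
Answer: 0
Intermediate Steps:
P = 24 (P = -2*(-2)*6 = 4*6 = 24)
0*(-16 + sqrt(P + ((-7 - 2*(-5)) + 8))) = 0*(-16 + sqrt(24 + ((-7 - 2*(-5)) + 8))) = 0*(-16 + sqrt(24 + ((-7 + 10) + 8))) = 0*(-16 + sqrt(24 + (3 + 8))) = 0*(-16 + sqrt(24 + 11)) = 0*(-16 + sqrt(35)) = 0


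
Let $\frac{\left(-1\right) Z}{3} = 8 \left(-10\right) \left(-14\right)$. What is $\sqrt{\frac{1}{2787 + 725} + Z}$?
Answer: $\frac{i \sqrt{10360680082}}{1756} \approx 57.966 i$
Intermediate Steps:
$Z = -3360$ ($Z = - 3 \cdot 8 \left(-10\right) \left(-14\right) = - 3 \left(\left(-80\right) \left(-14\right)\right) = \left(-3\right) 1120 = -3360$)
$\sqrt{\frac{1}{2787 + 725} + Z} = \sqrt{\frac{1}{2787 + 725} - 3360} = \sqrt{\frac{1}{3512} - 3360} = \sqrt{- \frac{11800319}{3512}} = \frac{i \sqrt{10360680082}}{1756}$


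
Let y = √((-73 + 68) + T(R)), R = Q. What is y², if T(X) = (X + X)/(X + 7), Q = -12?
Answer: -⅕ ≈ -0.20000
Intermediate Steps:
R = -12
T(X) = 2*X/(7 + X) (T(X) = (2*X)/(7 + X) = 2*X/(7 + X))
y = I*√5/5 (y = √((-73 + 68) + 2*(-12)/(7 - 12)) = √(-5 + 2*(-12)/(-5)) = √(-5 + 2*(-12)*(-⅕)) = √(-5 + 24/5) = √(-⅕) = I*√5/5 ≈ 0.44721*I)
y² = (I*√5/5)² = -⅕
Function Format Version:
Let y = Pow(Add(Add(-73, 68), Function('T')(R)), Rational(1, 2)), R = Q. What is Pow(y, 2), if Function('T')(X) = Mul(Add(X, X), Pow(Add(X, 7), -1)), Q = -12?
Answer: Rational(-1, 5) ≈ -0.20000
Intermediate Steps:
R = -12
Function('T')(X) = Mul(2, X, Pow(Add(7, X), -1)) (Function('T')(X) = Mul(Mul(2, X), Pow(Add(7, X), -1)) = Mul(2, X, Pow(Add(7, X), -1)))
y = Mul(Rational(1, 5), I, Pow(5, Rational(1, 2))) (y = Pow(Add(Add(-73, 68), Mul(2, -12, Pow(Add(7, -12), -1))), Rational(1, 2)) = Pow(Add(-5, Mul(2, -12, Pow(-5, -1))), Rational(1, 2)) = Pow(Add(-5, Mul(2, -12, Rational(-1, 5))), Rational(1, 2)) = Pow(Add(-5, Rational(24, 5)), Rational(1, 2)) = Pow(Rational(-1, 5), Rational(1, 2)) = Mul(Rational(1, 5), I, Pow(5, Rational(1, 2))) ≈ Mul(0.44721, I))
Pow(y, 2) = Pow(Mul(Rational(1, 5), I, Pow(5, Rational(1, 2))), 2) = Rational(-1, 5)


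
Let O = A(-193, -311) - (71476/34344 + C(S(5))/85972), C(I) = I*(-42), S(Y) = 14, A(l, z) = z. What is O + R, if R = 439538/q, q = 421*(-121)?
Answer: -274927021830227/854599636638 ≈ -321.70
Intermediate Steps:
q = -50941
R = -39958/4631 (R = 439538/(-50941) = 439538*(-1/50941) = -39958/4631 ≈ -8.6284)
C(I) = -42*I
O = -57774393553/184538898 (O = -311 - (71476/34344 - 42*14/85972) = -311 - (71476*(1/34344) - 588*1/85972) = -311 - (17869/8586 - 147/21493) = -311 - 1*382796275/184538898 = -311 - 382796275/184538898 = -57774393553/184538898 ≈ -313.07)
O + R = -57774393553/184538898 - 39958/4631 = -274927021830227/854599636638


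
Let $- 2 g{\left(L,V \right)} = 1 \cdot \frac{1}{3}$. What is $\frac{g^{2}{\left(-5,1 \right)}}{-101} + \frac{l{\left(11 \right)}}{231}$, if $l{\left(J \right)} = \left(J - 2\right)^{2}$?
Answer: $\frac{98095}{279972} \approx 0.35037$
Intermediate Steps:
$g{\left(L,V \right)} = - \frac{1}{6}$ ($g{\left(L,V \right)} = - \frac{1 \cdot \frac{1}{3}}{2} = \left(- \frac{1}{2}\right) \frac{1}{3} = - \frac{1}{6}$)
$l{\left(J \right)} = \left(-2 + J\right)^{2}$
$\frac{g^{2}{\left(-5,1 \right)}}{-101} + \frac{l{\left(11 \right)}}{231} = \frac{\left(- \frac{1}{6}\right)^{2}}{-101} + \frac{\left(-2 + 11\right)^{2}}{231} = \frac{1}{36} \left(- \frac{1}{101}\right) + 9^{2} \cdot \frac{1}{231} = - \frac{1}{3636} + 81 \cdot \frac{1}{231} = - \frac{1}{3636} + \frac{27}{77} = \frac{98095}{279972}$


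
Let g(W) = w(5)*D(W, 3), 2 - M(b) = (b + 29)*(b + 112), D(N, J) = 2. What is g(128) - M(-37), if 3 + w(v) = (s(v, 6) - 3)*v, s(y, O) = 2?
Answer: -618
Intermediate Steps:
M(b) = 2 - (29 + b)*(112 + b) (M(b) = 2 - (b + 29)*(b + 112) = 2 - (29 + b)*(112 + b))
w(v) = -3 - v (w(v) = -3 + (2 - 3)*v = -3 - v)
g(W) = -16 (g(W) = (-3 - 1*5)*2 = (-3 - 5)*2 = -8*2 = -16)
g(128) - M(-37) = -16 - (-3246 - 1*(-37)**2 - 141*(-37)) = -16 - (-3246 - 1*1369 + 5217) = -16 - (-3246 - 1369 + 5217) = -16 - 1*602 = -16 - 602 = -618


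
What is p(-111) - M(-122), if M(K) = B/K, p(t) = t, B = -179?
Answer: -13721/122 ≈ -112.47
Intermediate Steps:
M(K) = -179/K
p(-111) - M(-122) = -111 - (-179)/(-122) = -111 - (-179)*(-1)/122 = -111 - 1*179/122 = -111 - 179/122 = -13721/122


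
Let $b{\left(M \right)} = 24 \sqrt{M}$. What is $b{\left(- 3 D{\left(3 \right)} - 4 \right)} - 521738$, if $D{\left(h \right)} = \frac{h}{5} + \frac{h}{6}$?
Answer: $-521738 + \frac{12 i \sqrt{730}}{5} \approx -5.2174 \cdot 10^{5} + 64.844 i$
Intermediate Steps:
$D{\left(h \right)} = \frac{11 h}{30}$ ($D{\left(h \right)} = h \frac{1}{5} + h \frac{1}{6} = \frac{h}{5} + \frac{h}{6} = \frac{11 h}{30}$)
$b{\left(- 3 D{\left(3 \right)} - 4 \right)} - 521738 = 24 \sqrt{- 3 \cdot \frac{11}{30} \cdot 3 - 4} - 521738 = 24 \sqrt{\left(-3\right) \frac{11}{10} - 4} - 521738 = 24 \sqrt{- \frac{33}{10} - 4} - 521738 = 24 \sqrt{- \frac{73}{10}} - 521738 = 24 \frac{i \sqrt{730}}{10} - 521738 = \frac{12 i \sqrt{730}}{5} - 521738 = -521738 + \frac{12 i \sqrt{730}}{5}$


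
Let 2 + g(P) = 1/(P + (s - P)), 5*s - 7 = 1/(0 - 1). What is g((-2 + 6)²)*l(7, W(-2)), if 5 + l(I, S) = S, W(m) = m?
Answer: 49/6 ≈ 8.1667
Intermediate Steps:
s = 6/5 (s = 7/5 + 1/(5*(0 - 1)) = 7/5 + (⅕)/(-1) = 7/5 + (⅕)*(-1) = 7/5 - ⅕ = 6/5 ≈ 1.2000)
l(I, S) = -5 + S
g(P) = -7/6 (g(P) = -2 + 1/(P + (6/5 - P)) = -2 + 1/(6/5) = -2 + ⅚ = -7/6)
g((-2 + 6)²)*l(7, W(-2)) = -7*(-5 - 2)/6 = -7/6*(-7) = 49/6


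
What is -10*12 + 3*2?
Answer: -114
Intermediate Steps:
-10*12 + 3*2 = -120 + 6 = -114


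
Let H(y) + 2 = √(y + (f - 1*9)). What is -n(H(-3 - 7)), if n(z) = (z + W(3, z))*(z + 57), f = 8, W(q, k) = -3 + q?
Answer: 121 - 53*I*√11 ≈ 121.0 - 175.78*I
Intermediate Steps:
H(y) = -2 + √(-1 + y) (H(y) = -2 + √(y + (8 - 1*9)) = -2 + √(y + (8 - 9)) = -2 + √(y - 1) = -2 + √(-1 + y))
n(z) = z*(57 + z) (n(z) = (z + (-3 + 3))*(z + 57) = (z + 0)*(57 + z) = z*(57 + z))
-n(H(-3 - 7)) = -(-2 + √(-1 + (-3 - 7)))*(57 + (-2 + √(-1 + (-3 - 7)))) = -(-2 + √(-1 - 10))*(57 + (-2 + √(-1 - 10))) = -(-2 + √(-11))*(57 + (-2 + √(-11))) = -(-2 + I*√11)*(57 + (-2 + I*√11)) = -(-2 + I*√11)*(55 + I*√11)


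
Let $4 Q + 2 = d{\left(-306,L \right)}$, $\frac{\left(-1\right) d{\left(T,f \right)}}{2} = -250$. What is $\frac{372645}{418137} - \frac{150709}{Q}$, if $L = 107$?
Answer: $- \frac{41980409887}{34705371} \approx -1209.6$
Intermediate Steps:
$d{\left(T,f \right)} = 500$ ($d{\left(T,f \right)} = \left(-2\right) \left(-250\right) = 500$)
$Q = \frac{249}{2}$ ($Q = - \frac{1}{2} + \frac{1}{4} \cdot 500 = - \frac{1}{2} + 125 = \frac{249}{2} \approx 124.5$)
$\frac{372645}{418137} - \frac{150709}{Q} = \frac{372645}{418137} - \frac{150709}{\frac{249}{2}} = 372645 \cdot \frac{1}{418137} - \frac{301418}{249} = \frac{124215}{139379} - \frac{301418}{249} = - \frac{41980409887}{34705371}$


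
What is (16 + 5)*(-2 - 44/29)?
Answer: -2142/29 ≈ -73.862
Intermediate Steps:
(16 + 5)*(-2 - 44/29) = 21*(-2 - 44*1/29) = 21*(-2 - 44/29) = 21*(-102/29) = -2142/29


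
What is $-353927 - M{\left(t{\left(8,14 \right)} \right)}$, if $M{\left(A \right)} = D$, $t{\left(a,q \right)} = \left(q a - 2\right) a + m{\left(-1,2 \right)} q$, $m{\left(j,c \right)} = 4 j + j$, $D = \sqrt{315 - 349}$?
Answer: $-353927 - i \sqrt{34} \approx -3.5393 \cdot 10^{5} - 5.831 i$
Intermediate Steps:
$D = i \sqrt{34}$ ($D = \sqrt{-34} = i \sqrt{34} \approx 5.8309 i$)
$m{\left(j,c \right)} = 5 j$
$t{\left(a,q \right)} = - 5 q + a \left(-2 + a q\right)$ ($t{\left(a,q \right)} = \left(q a - 2\right) a + 5 \left(-1\right) q = \left(a q - 2\right) a - 5 q = \left(-2 + a q\right) a - 5 q = a \left(-2 + a q\right) - 5 q = - 5 q + a \left(-2 + a q\right)$)
$M{\left(A \right)} = i \sqrt{34}$
$-353927 - M{\left(t{\left(8,14 \right)} \right)} = -353927 - i \sqrt{34}$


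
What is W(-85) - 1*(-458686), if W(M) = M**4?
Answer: 52659311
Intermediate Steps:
W(-85) - 1*(-458686) = (-85)**4 - 1*(-458686) = 52200625 + 458686 = 52659311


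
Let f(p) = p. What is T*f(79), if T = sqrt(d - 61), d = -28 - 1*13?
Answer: 79*I*sqrt(102) ≈ 797.86*I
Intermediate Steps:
d = -41 (d = -28 - 13 = -41)
T = I*sqrt(102) (T = sqrt(-41 - 61) = sqrt(-102) = I*sqrt(102) ≈ 10.1*I)
T*f(79) = (I*sqrt(102))*79 = 79*I*sqrt(102)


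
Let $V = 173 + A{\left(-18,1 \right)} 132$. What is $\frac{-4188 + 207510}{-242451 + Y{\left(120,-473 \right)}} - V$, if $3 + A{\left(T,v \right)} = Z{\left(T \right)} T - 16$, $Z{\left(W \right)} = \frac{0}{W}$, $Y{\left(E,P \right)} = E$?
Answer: $\frac{188546521}{80777} \approx 2334.2$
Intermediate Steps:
$Z{\left(W \right)} = 0$
$A{\left(T,v \right)} = -19$ ($A{\left(T,v \right)} = -3 - \left(16 + 0 T\right) = -3 + \left(0 - 16\right) = -3 - 16 = -19$)
$V = -2335$ ($V = 173 - 2508 = -2335$)
$\frac{-4188 + 207510}{-242451 + Y{\left(120,-473 \right)}} - V = \frac{-4188 + 207510}{-242451 + 120} - -2335 = \frac{203322}{-242331} + 2335 = 203322 \left(- \frac{1}{242331}\right) + 2335 = - \frac{67774}{80777} + 2335 = \frac{188546521}{80777}$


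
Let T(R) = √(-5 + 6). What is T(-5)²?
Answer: 1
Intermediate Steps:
T(R) = 1 (T(R) = √1 = 1)
T(-5)² = 1² = 1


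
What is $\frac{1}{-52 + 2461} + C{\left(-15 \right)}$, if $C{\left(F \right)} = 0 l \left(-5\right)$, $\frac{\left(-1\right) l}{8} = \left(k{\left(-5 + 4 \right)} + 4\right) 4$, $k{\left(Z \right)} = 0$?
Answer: $\frac{1}{2409} \approx 0.00041511$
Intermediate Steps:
$l = -128$ ($l = - 8 \left(0 + 4\right) 4 = - 8 \cdot 4 \cdot 4 = \left(-8\right) 16 = -128$)
$C{\left(F \right)} = 0$ ($C{\left(F \right)} = 0 \left(-128\right) \left(-5\right) = 0 \left(-5\right) = 0$)
$\frac{1}{-52 + 2461} + C{\left(-15 \right)} = \frac{1}{-52 + 2461} + 0 = \frac{1}{2409} + 0 = \frac{1}{2409}$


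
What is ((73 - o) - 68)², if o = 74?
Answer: 4761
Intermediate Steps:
((73 - o) - 68)² = ((73 - 1*74) - 68)² = ((73 - 74) - 68)² = (-1 - 68)² = (-69)² = 4761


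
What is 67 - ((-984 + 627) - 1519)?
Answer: 1943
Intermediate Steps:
67 - ((-984 + 627) - 1519) = 67 - (-357 - 1519) = 67 - 1*(-1876) = 67 + 1876 = 1943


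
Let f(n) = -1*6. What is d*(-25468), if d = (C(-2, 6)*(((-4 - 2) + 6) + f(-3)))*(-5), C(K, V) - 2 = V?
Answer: -6112320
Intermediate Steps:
f(n) = -6
C(K, V) = 2 + V
d = 240 (d = ((2 + 6)*(((-4 - 2) + 6) - 6))*(-5) = (8*((-6 + 6) - 6))*(-5) = (8*(0 - 6))*(-5) = (8*(-6))*(-5) = -48*(-5) = 240)
d*(-25468) = 240*(-25468) = -6112320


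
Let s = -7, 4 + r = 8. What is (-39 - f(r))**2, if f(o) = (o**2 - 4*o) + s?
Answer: 1024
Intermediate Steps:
r = 4 (r = -4 + 8 = 4)
f(o) = -7 + o**2 - 4*o (f(o) = (o**2 - 4*o) - 7 = -7 + o**2 - 4*o)
(-39 - f(r))**2 = (-39 - (-7 + 4**2 - 4*4))**2 = (-39 - (-7 + 16 - 16))**2 = (-39 - 1*(-7))**2 = (-39 + 7)**2 = (-32)**2 = 1024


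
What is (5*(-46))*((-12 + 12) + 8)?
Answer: -1840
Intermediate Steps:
(5*(-46))*((-12 + 12) + 8) = -230*(0 + 8) = -230*8 = -1840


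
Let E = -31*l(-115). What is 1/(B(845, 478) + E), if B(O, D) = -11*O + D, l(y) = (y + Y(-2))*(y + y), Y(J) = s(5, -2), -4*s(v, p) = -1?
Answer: -2/1653969 ≈ -1.2092e-6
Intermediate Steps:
s(v, p) = 1/4 (s(v, p) = -1/4*(-1) = 1/4)
Y(J) = 1/4
l(y) = 2*y*(1/4 + y) (l(y) = (y + 1/4)*(y + y) = (1/4 + y)*(2*y) = 2*y*(1/4 + y))
E = -1636335/2 (E = -31*(-115)*(1 + 4*(-115))/2 = -31*(-115)*(1 - 460)/2 = -31*(-115)*(-459)/2 = -31*52785/2 = -1636335/2 ≈ -8.1817e+5)
B(O, D) = D - 11*O
1/(B(845, 478) + E) = 1/((478 - 11*845) - 1636335/2) = 1/((478 - 9295) - 1636335/2) = 1/(-8817 - 1636335/2) = 1/(-1653969/2) = -2/1653969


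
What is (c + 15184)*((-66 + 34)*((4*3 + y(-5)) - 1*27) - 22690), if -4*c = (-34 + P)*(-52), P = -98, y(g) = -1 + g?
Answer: -296538424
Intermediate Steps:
c = -1716 (c = -(-34 - 98)*(-52)/4 = -(-33)*(-52) = -1/4*6864 = -1716)
(c + 15184)*((-66 + 34)*((4*3 + y(-5)) - 1*27) - 22690) = (-1716 + 15184)*((-66 + 34)*((4*3 + (-1 - 5)) - 1*27) - 22690) = 13468*(-32*((12 - 6) - 27) - 22690) = 13468*(-32*(6 - 27) - 22690) = 13468*(-32*(-21) - 22690) = 13468*(672 - 22690) = 13468*(-22018) = -296538424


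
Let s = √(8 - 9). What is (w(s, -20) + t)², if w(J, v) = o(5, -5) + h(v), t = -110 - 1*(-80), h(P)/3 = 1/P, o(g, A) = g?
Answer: 253009/400 ≈ 632.52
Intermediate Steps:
h(P) = 3/P
s = I (s = √(-1) = I ≈ 1.0*I)
t = -30 (t = -110 + 80 = -30)
w(J, v) = 5 + 3/v
(w(s, -20) + t)² = ((5 + 3/(-20)) - 30)² = ((5 + 3*(-1/20)) - 30)² = ((5 - 3/20) - 30)² = (97/20 - 30)² = (-503/20)² = 253009/400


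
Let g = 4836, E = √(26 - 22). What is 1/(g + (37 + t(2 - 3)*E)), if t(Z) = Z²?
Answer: 1/4875 ≈ 0.00020513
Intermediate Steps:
E = 2 (E = √4 = 2)
1/(g + (37 + t(2 - 3)*E)) = 1/(4836 + (37 + (2 - 3)²*2)) = 1/(4836 + (37 + (-1)²*2)) = 1/(4836 + (37 + 1*2)) = 1/(4836 + (37 + 2)) = 1/(4836 + 39) = 1/4875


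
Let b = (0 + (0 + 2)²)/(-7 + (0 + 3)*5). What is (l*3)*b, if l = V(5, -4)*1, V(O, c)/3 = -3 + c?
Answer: -63/2 ≈ -31.500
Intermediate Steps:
V(O, c) = -9 + 3*c (V(O, c) = 3*(-3 + c) = -9 + 3*c)
l = -21 (l = (-9 + 3*(-4))*1 = (-9 - 12)*1 = -21*1 = -21)
b = ½ (b = (0 + 2²)/(-7 + 3*5) = (0 + 4)/(-7 + 15) = 4/8 = 4*(⅛) = ½ ≈ 0.50000)
(l*3)*b = -21*3*(½) = -63*½ = -63/2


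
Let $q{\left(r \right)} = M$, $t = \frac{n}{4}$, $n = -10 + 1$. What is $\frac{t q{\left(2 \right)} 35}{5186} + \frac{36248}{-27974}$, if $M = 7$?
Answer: $- \frac{2065003}{1472824} \approx -1.4021$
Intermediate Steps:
$n = -9$
$t = - \frac{9}{4} \approx -2.25$
$q{\left(r \right)} = 7$
$\frac{t q{\left(2 \right)} 35}{5186} + \frac{36248}{-27974} = \frac{\left(- \frac{9}{4}\right) 7 \cdot 35}{5186} + \frac{36248}{-27974} = \left(- \frac{63}{4}\right) 35 \cdot \frac{1}{5186} + 36248 \left(- \frac{1}{27974}\right) = \left(- \frac{2205}{4}\right) \frac{1}{5186} - \frac{92}{71} = - \frac{2205}{20744} - \frac{92}{71} = - \frac{2065003}{1472824}$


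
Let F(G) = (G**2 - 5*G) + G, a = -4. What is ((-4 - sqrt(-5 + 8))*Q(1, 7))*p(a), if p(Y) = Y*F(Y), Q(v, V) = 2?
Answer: 1024 + 256*sqrt(3) ≈ 1467.4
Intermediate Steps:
F(G) = G**2 - 4*G
p(Y) = Y**2*(-4 + Y) (p(Y) = Y*(Y*(-4 + Y)) = Y**2*(-4 + Y))
((-4 - sqrt(-5 + 8))*Q(1, 7))*p(a) = ((-4 - sqrt(-5 + 8))*2)*((-4)**2*(-4 - 4)) = ((-4 - sqrt(3))*2)*(16*(-8)) = (-8 - 2*sqrt(3))*(-128) = 1024 + 256*sqrt(3)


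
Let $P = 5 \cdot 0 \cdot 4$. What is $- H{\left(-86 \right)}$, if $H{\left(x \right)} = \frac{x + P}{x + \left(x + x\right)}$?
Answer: $- \frac{1}{3} \approx -0.33333$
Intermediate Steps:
$P = 0$ ($P = 0 \cdot 4 = 0$)
$H{\left(x \right)} = \frac{1}{3}$ ($H{\left(x \right)} = \frac{x + 0}{x + \left(x + x\right)} = \frac{x}{x + 2 x} = \frac{x}{3 x} = x \frac{1}{3 x} = \frac{1}{3}$)
$- H{\left(-86 \right)} = \left(-1\right) \frac{1}{3} = - \frac{1}{3}$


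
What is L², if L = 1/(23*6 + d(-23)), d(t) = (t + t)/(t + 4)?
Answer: 361/7118224 ≈ 5.0715e-5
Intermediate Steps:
d(t) = 2*t/(4 + t) (d(t) = (2*t)/(4 + t) = 2*t/(4 + t))
L = 19/2668 (L = 1/(23*6 + 2*(-23)/(4 - 23)) = 1/(138 + 2*(-23)/(-19)) = 1/(138 + 2*(-23)*(-1/19)) = 1/(138 + 46/19) = 1/(2668/19) = 19/2668 ≈ 0.0071214)
L² = (19/2668)² = 361/7118224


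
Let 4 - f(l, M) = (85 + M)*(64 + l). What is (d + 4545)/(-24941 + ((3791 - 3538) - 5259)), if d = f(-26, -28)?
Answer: -2383/29947 ≈ -0.079574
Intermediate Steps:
f(l, M) = 4 - (64 + l)*(85 + M) (f(l, M) = 4 - (85 + M)*(64 + l) = 4 - (64 + l)*(85 + M))
d = -2162 (d = -5436 - 85*(-26) - 64*(-28) - 1*(-28)*(-26) = -5436 + 2210 + 1792 - 728 = -2162)
(d + 4545)/(-24941 + ((3791 - 3538) - 5259)) = (-2162 + 4545)/(-24941 + ((3791 - 3538) - 5259)) = 2383/(-24941 + (253 - 5259)) = 2383/(-24941 - 5006) = 2383/(-29947) = 2383*(-1/29947) = -2383/29947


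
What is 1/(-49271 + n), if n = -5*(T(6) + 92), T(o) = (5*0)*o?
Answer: -1/49731 ≈ -2.0108e-5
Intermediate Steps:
T(o) = 0 (T(o) = 0*o = 0)
n = -460 (n = -5*(0 + 92) = -5*92 = -460)
1/(-49271 + n) = 1/(-49271 - 460) = 1/(-49731) = -1/49731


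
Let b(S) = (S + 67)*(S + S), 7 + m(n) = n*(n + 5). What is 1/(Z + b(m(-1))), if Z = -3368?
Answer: -1/4600 ≈ -0.00021739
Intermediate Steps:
m(n) = -7 + n*(5 + n) (m(n) = -7 + n*(n + 5) = -7 + n*(5 + n))
b(S) = 2*S*(67 + S) (b(S) = (67 + S)*(2*S) = 2*S*(67 + S))
1/(Z + b(m(-1))) = 1/(-3368 + 2*(-7 + (-1)² + 5*(-1))*(67 + (-7 + (-1)² + 5*(-1)))) = 1/(-3368 + 2*(-7 + 1 - 5)*(67 + (-7 + 1 - 5))) = 1/(-3368 + 2*(-11)*(67 - 11)) = 1/(-3368 + 2*(-11)*56) = 1/(-3368 - 1232) = 1/(-4600) = -1/4600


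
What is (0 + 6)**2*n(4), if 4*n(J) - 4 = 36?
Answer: 360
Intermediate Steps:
n(J) = 10 (n(J) = 1 + (1/4)*36 = 1 + 9 = 10)
(0 + 6)**2*n(4) = (0 + 6)**2*10 = 6**2*10 = 36*10 = 360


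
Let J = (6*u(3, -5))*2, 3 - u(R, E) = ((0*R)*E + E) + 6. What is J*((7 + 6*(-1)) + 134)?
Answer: 3240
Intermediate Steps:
u(R, E) = -3 - E (u(R, E) = 3 - (((0*R)*E + E) + 6) = 3 - ((0*E + E) + 6) = 3 - ((0 + E) + 6) = 3 - (E + 6) = 3 - (6 + E) = 3 + (-6 - E) = -3 - E)
J = 24 (J = (6*(-3 - 1*(-5)))*2 = (6*(-3 + 5))*2 = (6*2)*2 = 12*2 = 24)
J*((7 + 6*(-1)) + 134) = 24*((7 + 6*(-1)) + 134) = 24*((7 - 6) + 134) = 24*(1 + 134) = 24*135 = 3240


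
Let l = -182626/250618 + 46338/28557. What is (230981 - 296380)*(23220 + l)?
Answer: -1811438665901300813/1192816371 ≈ -1.5186e+9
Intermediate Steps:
l = 1066314367/1192816371 (l = -182626*1/250618 + 46338*(1/28557) = -91313/125309 + 15446/9519 = 1066314367/1192816371 ≈ 0.89395)
(230981 - 296380)*(23220 + l) = (230981 - 296380)*(23220 + 1066314367/1192816371) = -65399*27698262448987/1192816371 = -1811438665901300813/1192816371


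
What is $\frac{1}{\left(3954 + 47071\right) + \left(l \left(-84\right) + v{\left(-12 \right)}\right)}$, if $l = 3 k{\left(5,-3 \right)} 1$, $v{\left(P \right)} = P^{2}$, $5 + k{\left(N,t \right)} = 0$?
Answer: $\frac{1}{52429} \approx 1.9073 \cdot 10^{-5}$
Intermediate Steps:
$k{\left(N,t \right)} = -5$ ($k{\left(N,t \right)} = -5 + 0 = -5$)
$l = -15$ ($l = 3 \left(\left(-5\right) 1\right) = 3 \left(-5\right) = -15$)
$\frac{1}{\left(3954 + 47071\right) + \left(l \left(-84\right) + v{\left(-12 \right)}\right)} = \frac{1}{\left(3954 + 47071\right) + \left(\left(-15\right) \left(-84\right) + \left(-12\right)^{2}\right)} = \frac{1}{51025 + \left(1260 + 144\right)} = \frac{1}{51025 + 1404} = \frac{1}{52429}$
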